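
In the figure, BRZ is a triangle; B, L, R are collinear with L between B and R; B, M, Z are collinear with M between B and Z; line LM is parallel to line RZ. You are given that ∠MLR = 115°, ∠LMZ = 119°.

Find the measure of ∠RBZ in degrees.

∠RBZ = 54°

1. ∠BLM = 65°  [linear pair at L on BR]
2. ∠BML = 61°  [linear pair at M on BZ]
3. ∠LBM = 54°  [△BLM]
4. ∠RBZ = 54°  [L on BR, M on BZ]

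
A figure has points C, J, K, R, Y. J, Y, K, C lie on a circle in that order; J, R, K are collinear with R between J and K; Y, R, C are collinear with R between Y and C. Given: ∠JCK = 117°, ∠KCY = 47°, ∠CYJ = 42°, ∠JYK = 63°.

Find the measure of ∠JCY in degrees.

1. ∠KJY = 47°  [same arc YK]
2. ∠JKY = 70°  [△JYK]
3. ∠JCY = 70°  [same arc JY]

∠JCY = 70°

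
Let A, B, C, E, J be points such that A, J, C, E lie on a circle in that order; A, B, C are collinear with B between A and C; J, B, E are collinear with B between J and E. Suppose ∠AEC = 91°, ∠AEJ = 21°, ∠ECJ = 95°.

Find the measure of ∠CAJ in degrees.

∠CAJ = 70°

1. ∠AJC = 89°  [cyclic AJCE, opposite ∠J+∠E]
2. ∠ACJ = 21°  [same arc AJ]
3. ∠CAJ = 70°  [△AJC]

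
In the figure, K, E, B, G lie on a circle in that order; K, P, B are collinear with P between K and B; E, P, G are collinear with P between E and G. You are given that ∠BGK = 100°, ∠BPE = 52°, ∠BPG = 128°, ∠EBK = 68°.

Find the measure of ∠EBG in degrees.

1. ∠BEK = 80°  [cyclic KEBG, opposite ∠E+∠G]
2. ∠EPK = 128°  [linear pair at P on KB]
3. ∠EGK = 68°  [same arc KE]
4. ∠BKE = 32°  [△KEB]
5. ∠GEK = 20°  [△KPE]
6. ∠EKG = 92°  [△KEG]
7. ∠EBG = 88°  [cyclic KEBG, opposite ∠K+∠B]

∠EBG = 88°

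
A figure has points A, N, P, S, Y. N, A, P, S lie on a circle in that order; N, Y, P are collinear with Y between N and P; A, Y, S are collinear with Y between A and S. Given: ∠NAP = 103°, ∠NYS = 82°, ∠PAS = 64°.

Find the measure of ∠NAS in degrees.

∠NAS = 39°

1. ∠NSP = 77°  [cyclic NAPS, opposite ∠A+∠S]
2. ∠PNS = 64°  [same arc PS]
3. ∠NPS = 39°  [△NPS]
4. ∠NAS = 39°  [same arc NS]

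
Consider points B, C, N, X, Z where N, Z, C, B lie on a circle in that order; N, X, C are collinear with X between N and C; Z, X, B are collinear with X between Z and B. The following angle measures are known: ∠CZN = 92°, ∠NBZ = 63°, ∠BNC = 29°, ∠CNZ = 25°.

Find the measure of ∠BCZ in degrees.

1. ∠BZC = 29°  [same arc CB]
2. ∠CBZ = 25°  [same arc ZC]
3. ∠BCZ = 126°  [△ZCB]

∠BCZ = 126°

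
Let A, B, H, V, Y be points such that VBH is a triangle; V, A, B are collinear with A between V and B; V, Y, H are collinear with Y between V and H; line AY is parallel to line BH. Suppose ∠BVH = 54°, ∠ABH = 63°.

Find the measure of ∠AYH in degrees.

1. ∠HBV = 63°  [A on ray BV]
2. ∠BHV = 63°  [△VBH]
3. ∠AYV = 63°  [AY∥BH, corresponding at Y]
4. ∠AYH = 117°  [linear pair at Y on VH]

∠AYH = 117°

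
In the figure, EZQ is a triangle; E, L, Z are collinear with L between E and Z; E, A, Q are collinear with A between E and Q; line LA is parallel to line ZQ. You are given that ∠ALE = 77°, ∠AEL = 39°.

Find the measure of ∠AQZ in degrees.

1. ∠EAL = 64°  [△ELA]
2. ∠LAQ = 116°  [linear pair at A on EQ]
3. ∠AQZ = 64°  [LA∥ZQ, co-interior at Q–A]

∠AQZ = 64°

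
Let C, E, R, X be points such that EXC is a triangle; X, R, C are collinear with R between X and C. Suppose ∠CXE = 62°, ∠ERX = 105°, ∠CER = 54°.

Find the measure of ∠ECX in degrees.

1. ∠CRE = 75°  [linear pair at R on XC]
2. ∠ECR = 51°  [△ERC]
3. ∠ECX = 51°  [R on ray CX]

∠ECX = 51°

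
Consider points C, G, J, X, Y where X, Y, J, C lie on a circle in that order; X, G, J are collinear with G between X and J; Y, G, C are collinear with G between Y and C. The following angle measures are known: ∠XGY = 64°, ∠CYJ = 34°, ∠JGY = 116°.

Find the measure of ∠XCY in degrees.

∠XCY = 30°

1. ∠CXJ = 34°  [same arc JC]
2. ∠CGX = 116°  [vertical angles at G]
3. ∠XCY = 30°  [△XGC]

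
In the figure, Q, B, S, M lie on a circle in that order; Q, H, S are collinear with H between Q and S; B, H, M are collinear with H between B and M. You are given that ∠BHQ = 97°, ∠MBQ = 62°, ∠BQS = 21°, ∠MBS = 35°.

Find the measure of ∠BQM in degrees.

∠BQM = 56°

1. ∠BMS = 21°  [same arc BS]
2. ∠BSM = 124°  [△BSM]
3. ∠BQM = 56°  [cyclic QBSM, opposite ∠Q+∠S]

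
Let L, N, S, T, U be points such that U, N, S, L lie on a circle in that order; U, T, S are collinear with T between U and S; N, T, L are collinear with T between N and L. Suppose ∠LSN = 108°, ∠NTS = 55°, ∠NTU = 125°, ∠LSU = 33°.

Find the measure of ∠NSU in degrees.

1. ∠LUN = 72°  [cyclic UNSL, opposite ∠U+∠S]
2. ∠LNU = 33°  [same arc UL]
3. ∠NLU = 75°  [△UNL]
4. ∠NSU = 75°  [same arc UN]

∠NSU = 75°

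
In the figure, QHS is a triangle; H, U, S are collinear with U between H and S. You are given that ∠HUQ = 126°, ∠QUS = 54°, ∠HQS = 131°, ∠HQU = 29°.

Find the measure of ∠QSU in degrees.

∠QSU = 24°

1. ∠QHU = 25°  [△QHU]
2. ∠QHS = 25°  [U on ray HS]
3. ∠HSQ = 24°  [△QHS]
4. ∠QSU = 24°  [U on ray SH]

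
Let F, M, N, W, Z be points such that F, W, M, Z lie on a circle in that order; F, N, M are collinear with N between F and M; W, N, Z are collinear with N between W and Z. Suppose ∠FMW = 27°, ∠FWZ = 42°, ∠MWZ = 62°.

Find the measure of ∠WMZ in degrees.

1. ∠FZW = 27°  [same arc FW]
2. ∠WFZ = 111°  [△FWZ]
3. ∠WMZ = 69°  [cyclic FWMZ, opposite ∠F+∠M]

∠WMZ = 69°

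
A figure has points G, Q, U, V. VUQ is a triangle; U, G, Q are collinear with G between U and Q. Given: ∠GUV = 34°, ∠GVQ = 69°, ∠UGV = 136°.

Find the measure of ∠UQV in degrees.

∠UQV = 67°

1. ∠QGV = 44°  [linear pair at G on UQ]
2. ∠GQV = 67°  [△VGQ]
3. ∠UQV = 67°  [G on ray QU]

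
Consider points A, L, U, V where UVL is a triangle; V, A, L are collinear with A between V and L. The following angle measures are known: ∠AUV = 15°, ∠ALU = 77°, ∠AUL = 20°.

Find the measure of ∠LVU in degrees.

∠LVU = 68°

1. ∠LAU = 83°  [△UAL]
2. ∠UAV = 97°  [linear pair at A on VL]
3. ∠AVU = 68°  [△UVA]
4. ∠LVU = 68°  [A on ray VL]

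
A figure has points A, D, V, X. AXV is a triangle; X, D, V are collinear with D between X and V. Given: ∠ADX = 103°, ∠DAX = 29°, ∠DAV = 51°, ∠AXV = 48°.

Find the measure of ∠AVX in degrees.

∠AVX = 52°

1. ∠ADV = 77°  [linear pair at D on XV]
2. ∠AVD = 52°  [△ADV]
3. ∠AVX = 52°  [D on ray VX]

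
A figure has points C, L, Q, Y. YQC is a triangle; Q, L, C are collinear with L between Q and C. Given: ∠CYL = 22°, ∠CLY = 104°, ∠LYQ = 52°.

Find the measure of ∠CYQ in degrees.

∠CYQ = 74°

1. ∠LCY = 54°  [△YLC]
2. ∠QLY = 76°  [linear pair at L on QC]
3. ∠LQY = 52°  [△YQL]
4. ∠QCY = 54°  [L on ray CQ]
5. ∠CQY = 52°  [L on ray QC]
6. ∠CYQ = 74°  [△YQC]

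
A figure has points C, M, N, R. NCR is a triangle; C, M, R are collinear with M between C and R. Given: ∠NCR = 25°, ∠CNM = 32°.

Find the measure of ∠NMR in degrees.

∠NMR = 57°

1. ∠MCN = 25°  [M on ray CR]
2. ∠CMN = 123°  [△NCM]
3. ∠NMR = 57°  [linear pair at M on CR]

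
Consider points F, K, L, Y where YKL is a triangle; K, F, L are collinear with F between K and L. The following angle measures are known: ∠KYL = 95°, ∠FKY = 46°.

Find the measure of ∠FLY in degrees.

∠FLY = 39°

1. ∠LKY = 46°  [F on ray KL]
2. ∠KLY = 39°  [△YKL]
3. ∠FLY = 39°  [F on ray LK]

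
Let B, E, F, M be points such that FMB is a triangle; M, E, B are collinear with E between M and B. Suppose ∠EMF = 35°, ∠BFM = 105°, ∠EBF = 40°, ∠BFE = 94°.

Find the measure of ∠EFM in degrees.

∠EFM = 11°

1. ∠BEF = 46°  [△FEB]
2. ∠FEM = 134°  [linear pair at E on MB]
3. ∠EFM = 11°  [△FME]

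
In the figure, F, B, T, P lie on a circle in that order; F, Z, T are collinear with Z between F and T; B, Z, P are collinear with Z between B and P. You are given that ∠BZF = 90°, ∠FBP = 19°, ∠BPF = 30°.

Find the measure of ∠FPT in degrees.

∠FPT = 101°

1. ∠BFT = 71°  [△FZB]
2. ∠BTF = 30°  [same arc FB]
3. ∠FBT = 79°  [△FBT]
4. ∠FPT = 101°  [cyclic FBTP, opposite ∠B+∠P]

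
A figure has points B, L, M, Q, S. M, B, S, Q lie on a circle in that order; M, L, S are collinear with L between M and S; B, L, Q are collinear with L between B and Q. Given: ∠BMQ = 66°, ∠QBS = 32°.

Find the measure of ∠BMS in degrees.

1. ∠BSQ = 114°  [cyclic MBSQ, opposite ∠M+∠S]
2. ∠BQS = 34°  [△BSQ]
3. ∠BMS = 34°  [same arc BS]

∠BMS = 34°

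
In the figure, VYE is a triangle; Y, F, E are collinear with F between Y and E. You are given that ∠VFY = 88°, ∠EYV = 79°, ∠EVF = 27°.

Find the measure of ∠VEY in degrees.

∠VEY = 61°

1. ∠EFV = 92°  [linear pair at F on YE]
2. ∠FEV = 61°  [△VFE]
3. ∠VEY = 61°  [F on ray EY]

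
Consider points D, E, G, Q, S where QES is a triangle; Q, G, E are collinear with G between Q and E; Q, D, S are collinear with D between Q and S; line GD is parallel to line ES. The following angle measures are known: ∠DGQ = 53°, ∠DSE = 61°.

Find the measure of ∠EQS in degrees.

1. ∠QES = 53°  [GD∥ES, corresponding at G]
2. ∠ESQ = 61°  [D on ray SQ]
3. ∠EQS = 66°  [△QES]

∠EQS = 66°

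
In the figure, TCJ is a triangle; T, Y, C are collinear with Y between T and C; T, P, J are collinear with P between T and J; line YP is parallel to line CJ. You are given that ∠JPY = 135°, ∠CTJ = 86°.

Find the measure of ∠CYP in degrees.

1. ∠TPY = 45°  [linear pair at P on TJ]
2. ∠PTY = 86°  [Y on TC, P on TJ]
3. ∠PYT = 49°  [△TYP]
4. ∠CYP = 131°  [linear pair at Y on TC]

∠CYP = 131°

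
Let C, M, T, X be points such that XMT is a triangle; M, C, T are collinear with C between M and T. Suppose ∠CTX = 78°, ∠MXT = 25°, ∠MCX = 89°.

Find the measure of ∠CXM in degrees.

1. ∠MTX = 78°  [C on ray TM]
2. ∠TMX = 77°  [△XMT]
3. ∠CMX = 77°  [C on ray MT]
4. ∠CXM = 14°  [△XMC]

∠CXM = 14°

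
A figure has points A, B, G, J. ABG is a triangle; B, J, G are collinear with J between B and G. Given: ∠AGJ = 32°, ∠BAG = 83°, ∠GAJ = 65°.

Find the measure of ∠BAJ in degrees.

1. ∠AJG = 83°  [△AJG]
2. ∠AGB = 32°  [J on ray GB]
3. ∠ABG = 65°  [△ABG]
4. ∠AJB = 97°  [linear pair at J on BG]
5. ∠ABJ = 65°  [J on ray BG]
6. ∠BAJ = 18°  [△ABJ]

∠BAJ = 18°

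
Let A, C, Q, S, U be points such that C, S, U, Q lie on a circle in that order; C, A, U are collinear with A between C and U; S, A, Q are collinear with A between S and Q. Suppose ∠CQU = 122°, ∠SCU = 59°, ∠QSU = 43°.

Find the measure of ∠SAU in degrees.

1. ∠CSU = 58°  [cyclic CSUQ, opposite ∠S+∠Q]
2. ∠CUS = 63°  [△CSU]
3. ∠SAU = 74°  [△SAU]

∠SAU = 74°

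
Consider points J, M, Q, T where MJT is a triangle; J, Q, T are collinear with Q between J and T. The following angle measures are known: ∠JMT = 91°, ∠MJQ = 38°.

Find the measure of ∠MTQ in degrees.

∠MTQ = 51°

1. ∠MJT = 38°  [Q on ray JT]
2. ∠JTM = 51°  [△MJT]
3. ∠MTQ = 51°  [Q on ray TJ]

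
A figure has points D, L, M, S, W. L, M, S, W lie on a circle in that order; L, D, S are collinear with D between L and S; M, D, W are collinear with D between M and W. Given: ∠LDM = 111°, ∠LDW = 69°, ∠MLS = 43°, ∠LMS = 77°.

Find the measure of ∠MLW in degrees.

∠MLW = 94°

1. ∠MDS = 69°  [linear pair at D on LS]
2. ∠MWS = 43°  [same arc MS]
3. ∠LSM = 60°  [△LMS]
4. ∠SMW = 51°  [△MDS]
5. ∠MSW = 86°  [△MSW]
6. ∠MLW = 94°  [cyclic LMSW, opposite ∠L+∠S]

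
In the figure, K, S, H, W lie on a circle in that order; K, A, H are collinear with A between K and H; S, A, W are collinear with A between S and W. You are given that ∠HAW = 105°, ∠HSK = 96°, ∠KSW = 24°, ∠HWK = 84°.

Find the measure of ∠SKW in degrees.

∠SKW = 123°

1. ∠KAW = 75°  [linear pair at A on KH]
2. ∠KHW = 24°  [same arc KW]
3. ∠HKW = 72°  [△KHW]
4. ∠KWS = 33°  [△KAW]
5. ∠SKW = 123°  [△KSW]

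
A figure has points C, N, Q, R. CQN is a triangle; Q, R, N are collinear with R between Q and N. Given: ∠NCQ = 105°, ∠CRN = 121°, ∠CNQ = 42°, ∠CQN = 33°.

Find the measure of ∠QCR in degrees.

1. ∠CRQ = 59°  [linear pair at R on QN]
2. ∠CQR = 33°  [R on ray QN]
3. ∠QCR = 88°  [△CQR]

∠QCR = 88°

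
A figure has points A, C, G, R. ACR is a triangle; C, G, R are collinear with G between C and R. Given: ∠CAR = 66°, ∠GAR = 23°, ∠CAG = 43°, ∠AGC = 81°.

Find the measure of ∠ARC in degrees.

1. ∠ACG = 56°  [△ACG]
2. ∠ACR = 56°  [G on ray CR]
3. ∠ARC = 58°  [△ACR]

∠ARC = 58°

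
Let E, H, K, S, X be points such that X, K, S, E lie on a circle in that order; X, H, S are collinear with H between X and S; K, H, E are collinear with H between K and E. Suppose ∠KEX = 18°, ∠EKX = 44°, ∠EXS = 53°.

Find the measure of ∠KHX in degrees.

∠KHX = 71°

1. ∠KSX = 18°  [same arc XK]
2. ∠EKS = 53°  [same arc SE]
3. ∠KHS = 109°  [△KHS]
4. ∠KHX = 71°  [linear pair at H on XS]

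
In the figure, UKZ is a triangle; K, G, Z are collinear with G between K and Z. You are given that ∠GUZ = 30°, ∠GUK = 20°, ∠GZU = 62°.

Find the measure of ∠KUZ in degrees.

∠KUZ = 50°

1. ∠UGZ = 88°  [△UGZ]
2. ∠KZU = 62°  [G on ray ZK]
3. ∠KGU = 92°  [linear pair at G on KZ]
4. ∠GKU = 68°  [△UKG]
5. ∠UKZ = 68°  [G on ray KZ]
6. ∠KUZ = 50°  [△UKZ]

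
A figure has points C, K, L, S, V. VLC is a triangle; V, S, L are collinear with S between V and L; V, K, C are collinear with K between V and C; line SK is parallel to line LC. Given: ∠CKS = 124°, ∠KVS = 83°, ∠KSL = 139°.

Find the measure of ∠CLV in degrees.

∠CLV = 41°

1. ∠SKV = 56°  [linear pair at K on VC]
2. ∠KSV = 41°  [△VSK]
3. ∠CLV = 41°  [SK∥LC, corresponding at S]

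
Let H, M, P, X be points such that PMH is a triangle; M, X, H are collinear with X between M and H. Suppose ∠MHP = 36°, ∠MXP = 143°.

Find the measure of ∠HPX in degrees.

∠HPX = 107°

1. ∠PHX = 36°  [X on ray HM]
2. ∠HXP = 37°  [linear pair at X on MH]
3. ∠HPX = 107°  [△PXH]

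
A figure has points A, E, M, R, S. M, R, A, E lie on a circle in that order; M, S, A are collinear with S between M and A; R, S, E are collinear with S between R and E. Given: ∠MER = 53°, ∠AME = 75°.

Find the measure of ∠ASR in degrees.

1. ∠MAR = 53°  [same arc MR]
2. ∠ARE = 75°  [same arc AE]
3. ∠ASR = 52°  [△RSA]

∠ASR = 52°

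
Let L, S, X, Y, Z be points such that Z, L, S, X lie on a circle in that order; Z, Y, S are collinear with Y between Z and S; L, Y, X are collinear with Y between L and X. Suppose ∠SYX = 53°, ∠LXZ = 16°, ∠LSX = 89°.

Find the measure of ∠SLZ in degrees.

∠SLZ = 110°

1. ∠LYZ = 53°  [vertical angles at Y]
2. ∠LSZ = 16°  [same arc ZL]
3. ∠LZX = 91°  [cyclic ZLSX, opposite ∠Z+∠S]
4. ∠XLZ = 73°  [△ZLX]
5. ∠LZS = 54°  [△ZYL]
6. ∠SLZ = 110°  [△ZLS]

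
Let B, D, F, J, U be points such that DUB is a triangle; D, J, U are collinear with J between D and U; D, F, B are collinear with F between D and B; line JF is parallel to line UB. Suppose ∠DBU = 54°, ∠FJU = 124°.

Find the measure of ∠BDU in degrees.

1. ∠DFJ = 54°  [JF∥UB, corresponding at F]
2. ∠DJF = 56°  [linear pair at J on DU]
3. ∠FDJ = 70°  [△DJF]
4. ∠BDU = 70°  [J on DU, F on DB]

∠BDU = 70°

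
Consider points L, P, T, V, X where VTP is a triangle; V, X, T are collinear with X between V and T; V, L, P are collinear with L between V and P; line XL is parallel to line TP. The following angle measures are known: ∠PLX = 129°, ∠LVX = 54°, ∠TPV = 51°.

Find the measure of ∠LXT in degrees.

∠LXT = 105°

1. ∠VLX = 51°  [linear pair at L on VP]
2. ∠LXV = 75°  [△VXL]
3. ∠LXT = 105°  [linear pair at X on VT]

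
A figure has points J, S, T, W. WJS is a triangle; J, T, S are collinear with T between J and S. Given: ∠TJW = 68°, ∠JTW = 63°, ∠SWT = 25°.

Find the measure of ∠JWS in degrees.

1. ∠SJW = 68°  [T on ray JS]
2. ∠STW = 117°  [linear pair at T on JS]
3. ∠TSW = 38°  [△WTS]
4. ∠JSW = 38°  [T on ray SJ]
5. ∠JWS = 74°  [△WJS]

∠JWS = 74°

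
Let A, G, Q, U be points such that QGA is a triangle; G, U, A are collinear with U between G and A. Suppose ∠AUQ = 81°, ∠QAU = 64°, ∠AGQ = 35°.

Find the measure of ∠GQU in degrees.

∠GQU = 46°

1. ∠GUQ = 99°  [linear pair at U on GA]
2. ∠QGU = 35°  [U on ray GA]
3. ∠GQU = 46°  [△QGU]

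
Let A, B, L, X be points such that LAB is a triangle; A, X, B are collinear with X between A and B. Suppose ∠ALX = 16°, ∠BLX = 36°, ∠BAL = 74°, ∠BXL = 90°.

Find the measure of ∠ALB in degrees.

1. ∠LBX = 54°  [△LXB]
2. ∠ABL = 54°  [X on ray BA]
3. ∠ALB = 52°  [△LAB]

∠ALB = 52°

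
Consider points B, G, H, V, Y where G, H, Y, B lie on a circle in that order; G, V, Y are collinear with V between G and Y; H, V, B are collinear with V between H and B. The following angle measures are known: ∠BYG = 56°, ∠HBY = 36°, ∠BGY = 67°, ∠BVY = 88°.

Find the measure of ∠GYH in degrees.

1. ∠GBY = 57°  [△GYB]
2. ∠HGY = 36°  [same arc HY]
3. ∠GHY = 123°  [cyclic GHYB, opposite ∠H+∠B]
4. ∠GYH = 21°  [△GHY]

∠GYH = 21°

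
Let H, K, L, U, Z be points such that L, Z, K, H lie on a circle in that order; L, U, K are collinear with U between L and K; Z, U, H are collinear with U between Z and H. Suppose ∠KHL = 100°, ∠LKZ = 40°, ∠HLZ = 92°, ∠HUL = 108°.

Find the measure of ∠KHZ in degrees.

∠KHZ = 60°

1. ∠KZL = 80°  [cyclic LZKH, opposite ∠Z+∠H]
2. ∠KLZ = 60°  [△LZK]
3. ∠KHZ = 60°  [same arc ZK]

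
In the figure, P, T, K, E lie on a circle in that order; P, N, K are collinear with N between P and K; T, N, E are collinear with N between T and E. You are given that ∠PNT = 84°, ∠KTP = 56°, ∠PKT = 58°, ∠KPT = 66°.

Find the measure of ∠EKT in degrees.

∠EKT = 88°

1. ∠KNT = 96°  [linear pair at N on PK]
2. ∠ETK = 26°  [△TNK]
3. ∠KET = 66°  [same arc TK]
4. ∠EKT = 88°  [△TKE]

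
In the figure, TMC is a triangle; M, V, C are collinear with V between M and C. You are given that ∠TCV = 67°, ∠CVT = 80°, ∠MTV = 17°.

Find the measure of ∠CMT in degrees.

∠CMT = 63°

1. ∠MVT = 100°  [linear pair at V on MC]
2. ∠TMV = 63°  [△TMV]
3. ∠CMT = 63°  [V on ray MC]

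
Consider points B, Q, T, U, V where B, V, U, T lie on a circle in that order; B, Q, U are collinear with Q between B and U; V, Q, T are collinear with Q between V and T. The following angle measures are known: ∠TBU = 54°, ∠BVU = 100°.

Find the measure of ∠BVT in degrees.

1. ∠BTU = 80°  [cyclic BVUT, opposite ∠V+∠T]
2. ∠BUT = 46°  [△BUT]
3. ∠BVT = 46°  [same arc BT]

∠BVT = 46°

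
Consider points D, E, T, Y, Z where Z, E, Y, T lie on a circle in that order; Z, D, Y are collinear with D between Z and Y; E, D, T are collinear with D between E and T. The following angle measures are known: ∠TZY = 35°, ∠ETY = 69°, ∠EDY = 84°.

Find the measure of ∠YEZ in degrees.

1. ∠TEY = 35°  [same arc YT]
2. ∠EZY = 69°  [same arc EY]
3. ∠EYZ = 61°  [△EDY]
4. ∠YEZ = 50°  [△ZEY]

∠YEZ = 50°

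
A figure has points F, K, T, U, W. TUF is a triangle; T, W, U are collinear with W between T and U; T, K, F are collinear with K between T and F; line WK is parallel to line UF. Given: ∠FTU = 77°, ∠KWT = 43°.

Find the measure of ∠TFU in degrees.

∠TFU = 60°

1. ∠KTW = 77°  [W on TU, K on TF]
2. ∠TKW = 60°  [△TWK]
3. ∠TFU = 60°  [WK∥UF, corresponding at K]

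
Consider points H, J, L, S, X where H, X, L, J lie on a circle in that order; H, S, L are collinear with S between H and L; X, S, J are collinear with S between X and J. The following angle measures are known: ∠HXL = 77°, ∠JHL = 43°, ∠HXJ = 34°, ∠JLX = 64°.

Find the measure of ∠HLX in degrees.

∠HLX = 30°

1. ∠JHX = 116°  [cyclic HXLJ, opposite ∠H+∠L]
2. ∠HJX = 30°  [△HXJ]
3. ∠HLX = 30°  [same arc HX]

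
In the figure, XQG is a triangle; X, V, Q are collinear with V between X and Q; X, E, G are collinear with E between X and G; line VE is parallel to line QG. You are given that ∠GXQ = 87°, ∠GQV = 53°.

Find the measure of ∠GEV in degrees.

1. ∠GQX = 53°  [V on ray QX]
2. ∠QGX = 40°  [△XQG]
3. ∠VEX = 40°  [VE∥QG, corresponding at E]
4. ∠GEV = 140°  [linear pair at E on XG]

∠GEV = 140°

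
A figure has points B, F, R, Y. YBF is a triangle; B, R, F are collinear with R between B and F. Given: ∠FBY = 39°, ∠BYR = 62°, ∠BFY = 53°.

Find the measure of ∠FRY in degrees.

∠FRY = 101°

1. ∠RBY = 39°  [R on ray BF]
2. ∠BRY = 79°  [△YBR]
3. ∠FRY = 101°  [linear pair at R on BF]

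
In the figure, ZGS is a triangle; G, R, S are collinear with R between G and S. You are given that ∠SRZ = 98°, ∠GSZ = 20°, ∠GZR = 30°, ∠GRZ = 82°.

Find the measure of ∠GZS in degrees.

1. ∠RGZ = 68°  [△ZGR]
2. ∠SGZ = 68°  [R on ray GS]
3. ∠GZS = 92°  [△ZGS]

∠GZS = 92°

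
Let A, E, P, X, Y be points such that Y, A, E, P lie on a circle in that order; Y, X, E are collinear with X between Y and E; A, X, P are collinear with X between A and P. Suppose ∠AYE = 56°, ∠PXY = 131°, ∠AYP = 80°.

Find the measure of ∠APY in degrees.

∠APY = 25°

1. ∠APE = 56°  [same arc AE]
2. ∠AXE = 131°  [vertical angles at X]
3. ∠AEP = 100°  [cyclic YAEP, opposite ∠Y+∠E]
4. ∠EAP = 24°  [△AEP]
5. ∠AEY = 25°  [△AXE]
6. ∠APY = 25°  [same arc YA]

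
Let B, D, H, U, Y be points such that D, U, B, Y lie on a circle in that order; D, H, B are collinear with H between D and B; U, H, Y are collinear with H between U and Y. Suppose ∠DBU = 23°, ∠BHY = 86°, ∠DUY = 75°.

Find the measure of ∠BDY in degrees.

1. ∠DYU = 23°  [same arc DU]
2. ∠DHY = 94°  [linear pair at H on DB]
3. ∠BDY = 63°  [△DHY]

∠BDY = 63°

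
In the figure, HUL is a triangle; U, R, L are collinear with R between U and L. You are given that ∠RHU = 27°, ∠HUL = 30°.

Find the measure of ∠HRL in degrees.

1. ∠HUR = 30°  [R on ray UL]
2. ∠HRU = 123°  [△HUR]
3. ∠HRL = 57°  [linear pair at R on UL]

∠HRL = 57°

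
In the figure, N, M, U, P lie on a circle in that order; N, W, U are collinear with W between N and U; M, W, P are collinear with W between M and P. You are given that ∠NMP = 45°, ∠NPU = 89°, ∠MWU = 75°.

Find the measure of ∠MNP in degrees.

∠MNP = 76°

1. ∠NUP = 45°  [same arc NP]
2. ∠PNU = 46°  [△NUP]
3. ∠NWP = 75°  [vertical angles at W]
4. ∠MPN = 59°  [△NWP]
5. ∠MNP = 76°  [△NMP]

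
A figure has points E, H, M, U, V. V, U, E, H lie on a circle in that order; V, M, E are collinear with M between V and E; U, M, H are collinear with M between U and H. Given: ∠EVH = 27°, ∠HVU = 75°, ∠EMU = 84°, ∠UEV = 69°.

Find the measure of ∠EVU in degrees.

1. ∠EUH = 27°  [same arc EH]
2. ∠HEU = 105°  [cyclic VUEH, opposite ∠V+∠E]
3. ∠EHU = 48°  [△UEH]
4. ∠EVU = 48°  [same arc UE]

∠EVU = 48°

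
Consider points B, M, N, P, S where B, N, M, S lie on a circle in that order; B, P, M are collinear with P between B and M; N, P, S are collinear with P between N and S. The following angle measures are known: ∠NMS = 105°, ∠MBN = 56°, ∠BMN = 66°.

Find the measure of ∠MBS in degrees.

1. ∠MSN = 56°  [same arc NM]
2. ∠MNS = 19°  [△NMS]
3. ∠MBS = 19°  [same arc MS]

∠MBS = 19°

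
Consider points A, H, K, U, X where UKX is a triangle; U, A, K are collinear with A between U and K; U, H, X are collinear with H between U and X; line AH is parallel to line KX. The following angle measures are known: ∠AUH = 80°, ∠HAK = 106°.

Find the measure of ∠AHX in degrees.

1. ∠HAU = 74°  [linear pair at A on UK]
2. ∠AHU = 26°  [△UAH]
3. ∠AHX = 154°  [linear pair at H on UX]

∠AHX = 154°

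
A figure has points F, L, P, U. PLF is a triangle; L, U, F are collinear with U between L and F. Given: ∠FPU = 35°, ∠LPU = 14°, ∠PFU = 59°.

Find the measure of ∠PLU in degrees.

1. ∠FUP = 86°  [△PUF]
2. ∠LUP = 94°  [linear pair at U on LF]
3. ∠PLU = 72°  [△PLU]

∠PLU = 72°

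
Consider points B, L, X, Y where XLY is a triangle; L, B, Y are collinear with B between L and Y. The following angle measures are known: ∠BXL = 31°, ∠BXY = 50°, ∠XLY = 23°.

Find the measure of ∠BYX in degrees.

∠BYX = 76°

1. ∠BLX = 23°  [B on ray LY]
2. ∠LBX = 126°  [△XLB]
3. ∠XBY = 54°  [linear pair at B on LY]
4. ∠BYX = 76°  [△XBY]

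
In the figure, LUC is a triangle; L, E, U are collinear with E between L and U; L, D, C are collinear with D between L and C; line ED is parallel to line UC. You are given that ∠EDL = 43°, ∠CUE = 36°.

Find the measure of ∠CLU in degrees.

1. ∠LCU = 43°  [ED∥UC, corresponding at D]
2. ∠CUL = 36°  [E on ray UL]
3. ∠CLU = 101°  [△LUC]

∠CLU = 101°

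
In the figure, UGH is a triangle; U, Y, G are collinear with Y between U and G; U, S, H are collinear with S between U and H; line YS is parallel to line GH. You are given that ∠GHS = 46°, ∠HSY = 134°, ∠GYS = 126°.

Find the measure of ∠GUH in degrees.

1. ∠USY = 46°  [linear pair at S on UH]
2. ∠SYU = 54°  [linear pair at Y on UG]
3. ∠SUY = 80°  [△UYS]
4. ∠GUH = 80°  [Y on UG, S on UH]

∠GUH = 80°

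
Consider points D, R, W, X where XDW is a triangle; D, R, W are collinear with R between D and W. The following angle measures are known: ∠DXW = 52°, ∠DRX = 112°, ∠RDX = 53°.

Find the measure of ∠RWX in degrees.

1. ∠WDX = 53°  [R on ray DW]
2. ∠DWX = 75°  [△XDW]
3. ∠RWX = 75°  [R on ray WD]

∠RWX = 75°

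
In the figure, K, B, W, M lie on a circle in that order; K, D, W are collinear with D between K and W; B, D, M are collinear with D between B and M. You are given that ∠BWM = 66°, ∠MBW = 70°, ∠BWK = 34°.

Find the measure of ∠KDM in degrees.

1. ∠MKW = 70°  [same arc WM]
2. ∠BMK = 34°  [same arc KB]
3. ∠KDM = 76°  [△KDM]

∠KDM = 76°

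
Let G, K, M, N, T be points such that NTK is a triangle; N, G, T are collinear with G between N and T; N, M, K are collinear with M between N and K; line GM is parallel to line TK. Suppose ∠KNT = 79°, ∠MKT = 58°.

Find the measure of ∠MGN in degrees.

∠MGN = 43°

1. ∠NKT = 58°  [M on ray KN]
2. ∠KTN = 43°  [△NTK]
3. ∠MGN = 43°  [GM∥TK, corresponding at G]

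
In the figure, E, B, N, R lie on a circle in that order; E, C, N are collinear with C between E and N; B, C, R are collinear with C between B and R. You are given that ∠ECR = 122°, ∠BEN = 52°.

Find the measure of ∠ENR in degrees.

1. ∠NCR = 58°  [linear pair at C on EN]
2. ∠BRN = 52°  [same arc BN]
3. ∠ENR = 70°  [△NCR]

∠ENR = 70°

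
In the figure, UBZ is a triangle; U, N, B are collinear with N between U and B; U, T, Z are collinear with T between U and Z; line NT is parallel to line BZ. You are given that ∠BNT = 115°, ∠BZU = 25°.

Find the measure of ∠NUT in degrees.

1. ∠TNU = 65°  [linear pair at N on UB]
2. ∠NTU = 25°  [NT∥BZ, corresponding at T]
3. ∠NUT = 90°  [△UNT]

∠NUT = 90°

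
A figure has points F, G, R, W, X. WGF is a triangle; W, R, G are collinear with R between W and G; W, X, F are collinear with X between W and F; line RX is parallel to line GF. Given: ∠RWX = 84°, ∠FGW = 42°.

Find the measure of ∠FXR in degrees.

1. ∠FWG = 84°  [R on WG, X on WF]
2. ∠GFW = 54°  [△WGF]
3. ∠RXW = 54°  [RX∥GF, corresponding at X]
4. ∠FXR = 126°  [linear pair at X on WF]

∠FXR = 126°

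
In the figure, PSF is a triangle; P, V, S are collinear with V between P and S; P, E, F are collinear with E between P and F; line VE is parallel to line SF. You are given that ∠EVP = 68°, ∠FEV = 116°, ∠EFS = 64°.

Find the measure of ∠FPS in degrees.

1. ∠FSP = 68°  [VE∥SF, corresponding at V]
2. ∠PFS = 64°  [E on ray FP]
3. ∠FPS = 48°  [△PSF]

∠FPS = 48°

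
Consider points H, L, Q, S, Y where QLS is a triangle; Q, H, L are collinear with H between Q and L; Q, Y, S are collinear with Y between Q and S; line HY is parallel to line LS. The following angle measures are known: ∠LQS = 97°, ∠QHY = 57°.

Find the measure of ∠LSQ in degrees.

∠LSQ = 26°

1. ∠HQY = 97°  [H on QL, Y on QS]
2. ∠HYQ = 26°  [△QHY]
3. ∠LSQ = 26°  [HY∥LS, corresponding at Y]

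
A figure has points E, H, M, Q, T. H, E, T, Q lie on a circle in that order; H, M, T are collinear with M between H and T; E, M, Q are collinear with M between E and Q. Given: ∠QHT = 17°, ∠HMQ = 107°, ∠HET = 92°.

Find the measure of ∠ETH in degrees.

∠ETH = 56°

1. ∠QET = 17°  [same arc TQ]
2. ∠EMT = 107°  [vertical angles at M]
3. ∠ETH = 56°  [△EMT]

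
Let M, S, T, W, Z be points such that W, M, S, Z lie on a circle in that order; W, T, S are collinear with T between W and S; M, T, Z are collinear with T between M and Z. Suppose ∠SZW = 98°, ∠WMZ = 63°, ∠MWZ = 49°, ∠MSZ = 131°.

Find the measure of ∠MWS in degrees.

∠MWS = 30°

1. ∠SMW = 82°  [cyclic WMSZ, opposite ∠M+∠Z]
2. ∠MZW = 68°  [△WMZ]
3. ∠MSW = 68°  [same arc WM]
4. ∠MWS = 30°  [△WMS]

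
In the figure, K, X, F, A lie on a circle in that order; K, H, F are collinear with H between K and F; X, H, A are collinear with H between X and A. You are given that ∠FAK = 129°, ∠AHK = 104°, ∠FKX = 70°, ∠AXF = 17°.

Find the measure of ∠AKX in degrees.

1. ∠FAX = 70°  [same arc XF]
2. ∠AFX = 93°  [△XFA]
3. ∠AKX = 87°  [cyclic KXFA, opposite ∠K+∠F]

∠AKX = 87°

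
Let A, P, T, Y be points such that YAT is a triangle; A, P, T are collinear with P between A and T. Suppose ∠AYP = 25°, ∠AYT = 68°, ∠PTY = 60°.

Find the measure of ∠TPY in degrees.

∠TPY = 77°

1. ∠ATY = 60°  [P on ray TA]
2. ∠TAY = 52°  [△YAT]
3. ∠PAY = 52°  [P on ray AT]
4. ∠APY = 103°  [△YAP]
5. ∠TPY = 77°  [linear pair at P on AT]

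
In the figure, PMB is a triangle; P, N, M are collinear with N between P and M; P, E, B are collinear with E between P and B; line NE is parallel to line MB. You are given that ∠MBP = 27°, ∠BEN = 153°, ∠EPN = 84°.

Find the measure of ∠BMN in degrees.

1. ∠NEP = 27°  [NE∥MB, corresponding at E]
2. ∠ENP = 69°  [△PNE]
3. ∠ENM = 111°  [linear pair at N on PM]
4. ∠BMN = 69°  [NE∥MB, co-interior at M–N]

∠BMN = 69°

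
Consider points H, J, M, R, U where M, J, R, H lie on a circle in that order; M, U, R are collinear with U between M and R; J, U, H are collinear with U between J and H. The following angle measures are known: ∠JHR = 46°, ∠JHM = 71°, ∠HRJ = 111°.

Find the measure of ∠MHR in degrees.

1. ∠JMR = 46°  [same arc JR]
2. ∠JRM = 71°  [same arc MJ]
3. ∠MJR = 63°  [△MJR]
4. ∠MHR = 117°  [cyclic MJRH, opposite ∠J+∠H]

∠MHR = 117°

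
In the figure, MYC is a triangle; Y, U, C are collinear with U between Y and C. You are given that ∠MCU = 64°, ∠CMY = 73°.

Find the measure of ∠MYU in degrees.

1. ∠MCY = 64°  [U on ray CY]
2. ∠CYM = 43°  [△MYC]
3. ∠MYU = 43°  [U on ray YC]

∠MYU = 43°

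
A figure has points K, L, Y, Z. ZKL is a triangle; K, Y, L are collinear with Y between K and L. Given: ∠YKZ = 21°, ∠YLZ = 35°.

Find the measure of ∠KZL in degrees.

∠KZL = 124°

1. ∠LKZ = 21°  [Y on ray KL]
2. ∠KLZ = 35°  [Y on ray LK]
3. ∠KZL = 124°  [△ZKL]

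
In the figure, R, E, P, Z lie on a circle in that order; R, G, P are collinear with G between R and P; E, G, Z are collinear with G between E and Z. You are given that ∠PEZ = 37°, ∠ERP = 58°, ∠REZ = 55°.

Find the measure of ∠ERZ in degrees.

1. ∠EZP = 58°  [same arc EP]
2. ∠EPZ = 85°  [△EPZ]
3. ∠ERZ = 95°  [cyclic REPZ, opposite ∠R+∠P]

∠ERZ = 95°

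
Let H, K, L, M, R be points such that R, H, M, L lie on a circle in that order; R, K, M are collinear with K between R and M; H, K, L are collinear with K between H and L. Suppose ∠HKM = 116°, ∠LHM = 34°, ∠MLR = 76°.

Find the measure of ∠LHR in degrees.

∠LHR = 70°

1. ∠LRM = 34°  [same arc ML]
2. ∠LMR = 70°  [△RML]
3. ∠LHR = 70°  [same arc RL]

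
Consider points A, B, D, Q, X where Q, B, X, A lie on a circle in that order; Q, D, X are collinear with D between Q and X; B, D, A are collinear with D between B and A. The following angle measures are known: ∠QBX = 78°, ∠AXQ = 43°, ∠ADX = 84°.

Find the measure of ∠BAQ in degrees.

∠BAQ = 49°

1. ∠QAX = 102°  [cyclic QBXA, opposite ∠B+∠A]
2. ∠AQX = 35°  [△QXA]
3. ∠ADQ = 96°  [linear pair at D on QX]
4. ∠BAQ = 49°  [△QDA]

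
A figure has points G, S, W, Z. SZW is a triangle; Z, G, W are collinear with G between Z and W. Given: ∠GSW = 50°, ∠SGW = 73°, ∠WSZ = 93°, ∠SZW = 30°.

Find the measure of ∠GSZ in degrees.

1. ∠SGZ = 107°  [linear pair at G on ZW]
2. ∠GZS = 30°  [G on ray ZW]
3. ∠GSZ = 43°  [△SZG]

∠GSZ = 43°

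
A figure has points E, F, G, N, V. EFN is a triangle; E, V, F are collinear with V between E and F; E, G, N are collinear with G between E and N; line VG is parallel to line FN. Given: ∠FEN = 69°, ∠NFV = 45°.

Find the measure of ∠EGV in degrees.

∠EGV = 66°

1. ∠EFN = 45°  [V on ray FE]
2. ∠ENF = 66°  [△EFN]
3. ∠EGV = 66°  [VG∥FN, corresponding at G]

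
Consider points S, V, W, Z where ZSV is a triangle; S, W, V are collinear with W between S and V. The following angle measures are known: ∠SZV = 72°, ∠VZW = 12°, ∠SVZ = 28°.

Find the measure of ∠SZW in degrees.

1. ∠VSZ = 80°  [△ZSV]
2. ∠WVZ = 28°  [W on ray VS]
3. ∠WSZ = 80°  [W on ray SV]
4. ∠VWZ = 140°  [△ZWV]
5. ∠SWZ = 40°  [linear pair at W on SV]
6. ∠SZW = 60°  [△ZSW]

∠SZW = 60°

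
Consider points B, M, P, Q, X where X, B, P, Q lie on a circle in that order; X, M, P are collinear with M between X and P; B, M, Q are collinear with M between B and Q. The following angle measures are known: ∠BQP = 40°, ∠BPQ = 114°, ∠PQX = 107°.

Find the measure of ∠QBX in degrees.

1. ∠BXP = 40°  [same arc BP]
2. ∠BXQ = 66°  [cyclic XBPQ, opposite ∠X+∠P]
3. ∠PBX = 73°  [cyclic XBPQ, opposite ∠B+∠Q]
4. ∠BPX = 67°  [△XBP]
5. ∠BQX = 67°  [same arc XB]
6. ∠QBX = 47°  [△XBQ]

∠QBX = 47°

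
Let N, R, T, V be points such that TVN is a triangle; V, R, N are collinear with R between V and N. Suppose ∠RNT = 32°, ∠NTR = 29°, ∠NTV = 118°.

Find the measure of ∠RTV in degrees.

∠RTV = 89°

1. ∠NRT = 119°  [△TRN]
2. ∠TNV = 32°  [R on ray NV]
3. ∠NVT = 30°  [△TVN]
4. ∠TRV = 61°  [linear pair at R on VN]
5. ∠RVT = 30°  [R on ray VN]
6. ∠RTV = 89°  [△TVR]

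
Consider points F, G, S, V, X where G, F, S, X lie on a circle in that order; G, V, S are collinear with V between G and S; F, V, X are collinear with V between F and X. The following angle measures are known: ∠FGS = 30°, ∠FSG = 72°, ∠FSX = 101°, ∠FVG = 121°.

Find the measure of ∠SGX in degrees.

∠SGX = 49°

1. ∠FXS = 30°  [same arc FS]
2. ∠SFX = 49°  [△FSX]
3. ∠SGX = 49°  [same arc SX]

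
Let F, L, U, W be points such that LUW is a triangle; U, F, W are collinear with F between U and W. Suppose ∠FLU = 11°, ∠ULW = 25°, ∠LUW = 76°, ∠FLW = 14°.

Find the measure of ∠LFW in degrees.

∠LFW = 87°

1. ∠LWU = 79°  [△LUW]
2. ∠FWL = 79°  [F on ray WU]
3. ∠LFW = 87°  [△LFW]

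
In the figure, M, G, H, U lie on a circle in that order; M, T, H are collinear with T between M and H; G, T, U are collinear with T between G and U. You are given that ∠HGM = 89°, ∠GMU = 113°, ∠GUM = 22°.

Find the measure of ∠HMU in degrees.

1. ∠HUM = 91°  [cyclic MGHU, opposite ∠G+∠U]
2. ∠MGU = 45°  [△MGU]
3. ∠MHU = 45°  [same arc MU]
4. ∠HMU = 44°  [△MHU]

∠HMU = 44°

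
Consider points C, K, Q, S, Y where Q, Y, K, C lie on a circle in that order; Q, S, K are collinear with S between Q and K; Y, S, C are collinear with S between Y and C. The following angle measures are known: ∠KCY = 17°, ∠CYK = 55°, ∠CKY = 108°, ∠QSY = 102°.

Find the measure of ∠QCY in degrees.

∠QCY = 47°

1. ∠KQY = 17°  [same arc YK]
2. ∠CQY = 72°  [cyclic QYKC, opposite ∠Q+∠K]
3. ∠CYQ = 61°  [△QSY]
4. ∠QCY = 47°  [△QYC]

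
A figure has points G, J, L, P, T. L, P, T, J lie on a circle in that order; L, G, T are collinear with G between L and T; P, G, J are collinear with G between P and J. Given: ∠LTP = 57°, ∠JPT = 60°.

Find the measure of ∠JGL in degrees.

∠JGL = 63°

1. ∠LJP = 57°  [same arc LP]
2. ∠JLT = 60°  [same arc TJ]
3. ∠JGL = 63°  [△LGJ]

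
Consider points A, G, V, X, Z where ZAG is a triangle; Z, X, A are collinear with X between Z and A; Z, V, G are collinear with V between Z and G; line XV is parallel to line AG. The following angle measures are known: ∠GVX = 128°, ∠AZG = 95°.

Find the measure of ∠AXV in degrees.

∠AXV = 147°

1. ∠XVZ = 52°  [linear pair at V on ZG]
2. ∠VZX = 95°  [X on ZA, V on ZG]
3. ∠VXZ = 33°  [△ZXV]
4. ∠AXV = 147°  [linear pair at X on ZA]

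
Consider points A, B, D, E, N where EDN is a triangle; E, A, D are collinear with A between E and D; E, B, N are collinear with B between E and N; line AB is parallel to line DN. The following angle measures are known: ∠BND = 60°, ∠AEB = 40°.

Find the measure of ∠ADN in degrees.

1. ∠DNE = 60°  [B on ray NE]
2. ∠DEN = 40°  [A on ED, B on EN]
3. ∠EDN = 80°  [△EDN]
4. ∠ADN = 80°  [A on ray DE]

∠ADN = 80°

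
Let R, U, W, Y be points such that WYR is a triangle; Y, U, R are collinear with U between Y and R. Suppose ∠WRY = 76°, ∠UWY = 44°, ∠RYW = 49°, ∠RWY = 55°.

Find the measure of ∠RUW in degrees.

1. ∠UYW = 49°  [U on ray YR]
2. ∠WUY = 87°  [△WYU]
3. ∠RUW = 93°  [linear pair at U on YR]

∠RUW = 93°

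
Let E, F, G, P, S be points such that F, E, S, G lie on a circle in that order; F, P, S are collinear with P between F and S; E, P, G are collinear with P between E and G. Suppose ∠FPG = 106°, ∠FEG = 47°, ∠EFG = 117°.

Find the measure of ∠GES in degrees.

∠GES = 58°

1. ∠GPS = 74°  [linear pair at P on FS]
2. ∠FSG = 47°  [same arc FG]
3. ∠ESG = 63°  [cyclic FESG, opposite ∠F+∠S]
4. ∠EGS = 59°  [△SPG]
5. ∠GES = 58°  [△ESG]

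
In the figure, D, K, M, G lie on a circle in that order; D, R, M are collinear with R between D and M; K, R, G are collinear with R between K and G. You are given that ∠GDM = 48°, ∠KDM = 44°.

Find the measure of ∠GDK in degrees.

∠GDK = 92°

1. ∠GKM = 48°  [same arc MG]
2. ∠KGM = 44°  [same arc KM]
3. ∠GMK = 88°  [△KMG]
4. ∠GDK = 92°  [cyclic DKMG, opposite ∠D+∠M]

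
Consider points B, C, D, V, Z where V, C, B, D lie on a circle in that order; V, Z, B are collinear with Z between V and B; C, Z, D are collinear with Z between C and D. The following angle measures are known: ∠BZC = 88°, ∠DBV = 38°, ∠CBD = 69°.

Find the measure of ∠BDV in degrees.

1. ∠DZV = 88°  [vertical angles at Z]
2. ∠DCV = 38°  [same arc VD]
3. ∠CVD = 111°  [cyclic VCBD, opposite ∠V+∠B]
4. ∠CDV = 31°  [△VCD]
5. ∠BVD = 61°  [△VZD]
6. ∠BDV = 81°  [△VBD]

∠BDV = 81°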